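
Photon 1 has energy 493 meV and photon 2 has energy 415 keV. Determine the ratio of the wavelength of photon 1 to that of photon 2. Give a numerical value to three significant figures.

8.42 × 10^5

λ_1 = 2.515 × 10^-6 m (from energy = 493 meV, via λ = hc/E).
λ_2 = 2.988 × 10^-12 m (from energy = 415 keV, via λ = hc/E).
Ratio = 2.515 × 10^-6 / 2.988 × 10^-12 = 8.42 × 10^5.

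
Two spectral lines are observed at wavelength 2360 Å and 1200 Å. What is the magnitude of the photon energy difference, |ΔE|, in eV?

5.08 eV

Using E = hc/λ: E₁ = 8.417 × 10^-19 J, E₂ = 1.655 × 10^-18 J.
|ΔE| = |8.417 × 10^-19 − 1.655 × 10^-18| = 8.14 × 10^-19 J = 5.08 eV.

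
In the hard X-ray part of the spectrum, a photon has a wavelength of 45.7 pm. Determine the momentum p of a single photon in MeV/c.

In SI units: λ = 45.7 pm = 4.57e-11 m.
Since p = h/λ for a photon, p = 1.450e-23 kg·m/s.
Converting to MeV/c: p = 0.02713 MeV/c ≈ 0.0271 MeV/c.

0.0271 MeV/c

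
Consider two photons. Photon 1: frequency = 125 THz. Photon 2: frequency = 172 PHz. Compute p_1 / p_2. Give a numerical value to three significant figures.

p_1 = 2.763 × 10^-28 kg·m/s (from frequency = 125 THz, via p = hf/c).
p_2 = 3.802 × 10^-25 kg·m/s (from frequency = 172 PHz, via p = hf/c).
Ratio = 2.763 × 10^-28 / 3.802 × 10^-25 = 7.27 × 10^-4.

7.27 × 10^-4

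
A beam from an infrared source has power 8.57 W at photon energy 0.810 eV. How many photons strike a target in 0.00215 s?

1.42·10^17 photons

Total energy: E_total = P·t = 8.57 × 0.00215 = 0.01843 J.
Per-photon energy: E = 1.298·10^-19 J.
N = E_total / E_photon = 1.42·10^17.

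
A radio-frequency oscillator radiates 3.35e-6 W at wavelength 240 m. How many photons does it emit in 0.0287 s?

Total energy: E_total = P·t = 3.35e-6 × 0.0287 = 9.615e-8 J.
Per-photon energy: E = 8.277e-28 J.
N = E_total / E_photon = 1.16e20.

1.16e20 photons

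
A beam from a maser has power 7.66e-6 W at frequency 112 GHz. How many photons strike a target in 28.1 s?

2.90e18 photons

Total energy: E_total = P·t = 7.66e-6 × 28.1 = 2.152e-4 J.
Per-photon energy: E = 7.421e-23 J.
N = E_total / E_photon = 2.90e18.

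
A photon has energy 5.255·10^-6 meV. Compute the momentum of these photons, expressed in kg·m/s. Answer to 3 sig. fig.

2.81·10^-36 kg·m/s

First convert: E = 5.255·10^-6 meV = 8.4194·10^-28 J.
Since p = E/c for a photon, p = 2.808·10^-36 kg·m/s.
So p ≈ 2.81·10^-36 kg·m/s.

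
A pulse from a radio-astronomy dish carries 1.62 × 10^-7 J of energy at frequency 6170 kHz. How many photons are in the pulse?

Per-photon energy: E = 4.088 × 10^-27 J (from frequency = 6170 kHz).
N = E_total / E_photon = 1.62 × 10^-7 J / 4.088 × 10^-27 J = 3.96 × 10^19.

3.96 × 10^19 photons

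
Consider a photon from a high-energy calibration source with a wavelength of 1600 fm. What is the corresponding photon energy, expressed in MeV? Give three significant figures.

0.775 MeV

(h = 6.62607015 × 10^-34 J·s, c = 2.99792458 × 10^8 m/s, 1 eV = 1.602176634 × 10^-19 J.)
Convert to SI: λ = 1600 fm = 1.6 × 10^-12 m.
The photon relation is E = hc/λ, giving E = 1.242 × 10^-13 J.
Converting to MeV: E = 0.7749 MeV ≈ 0.775 MeV.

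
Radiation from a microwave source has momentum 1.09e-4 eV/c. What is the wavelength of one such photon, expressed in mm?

11.4 mm

In SI units: p = 1.09e-4 eV/c = 5.8253e-32 kg·m/s.
Since λ = h/p for a photon, λ = 0.01137 m.
Converting to mm: λ = 11.37 mm ≈ 11.4 mm.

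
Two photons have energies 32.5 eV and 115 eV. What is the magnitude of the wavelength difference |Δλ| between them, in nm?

27.4 nm

Using λ = hc/E: λ₁ = 3.815e-8 m, λ₂ = 1.078e-8 m.
|Δλ| = |3.815e-8 − 1.078e-8| = 2.74e-8 m = 27.4 nm.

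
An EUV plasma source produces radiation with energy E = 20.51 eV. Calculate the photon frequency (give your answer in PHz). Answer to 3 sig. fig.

Convert to SI: E = 20.51 eV = 3.2861e-18 J.
Since f = E/h for a photon, f = 4.959e15 Hz.
Converting to PHz: f = 4.959 PHz ≈ 4.96 PHz.

4.96 PHz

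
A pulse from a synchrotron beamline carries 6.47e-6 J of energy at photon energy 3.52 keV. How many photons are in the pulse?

1.15e10 photons

Per-photon energy: E = 5.640e-16 J (from energy = 3.52 keV).
N = E_total / E_photon = 6.47e-6 J / 5.640e-16 J = 1.15e10.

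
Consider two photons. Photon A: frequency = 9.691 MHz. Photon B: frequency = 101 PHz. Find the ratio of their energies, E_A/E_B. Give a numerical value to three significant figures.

9.60e-11

E_A = 6.421e-27 J (from frequency = 9.691 MHz, via E = hf).
E_B = 6.692e-17 J (from frequency = 101 PHz, via E = hf).
Ratio = 6.421e-27 / 6.692e-17 = 9.60e-11.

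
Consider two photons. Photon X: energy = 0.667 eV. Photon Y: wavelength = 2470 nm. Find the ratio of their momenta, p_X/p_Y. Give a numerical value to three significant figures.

p_X = 3.565 × 10^-28 kg·m/s (from energy = 0.667 eV, via p = E/c).
p_Y = 2.683 × 10^-28 kg·m/s (from wavelength = 2470 nm, via p = h/λ).
Ratio = 3.565 × 10^-28 / 2.683 × 10^-28 = 1.33.

1.33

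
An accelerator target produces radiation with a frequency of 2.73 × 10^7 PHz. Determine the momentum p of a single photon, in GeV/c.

0.113 GeV/c

(h = 6.62607015 × 10^-34 J·s, c = 2.99792458 × 10^8 m/s, 1 eV = 1.602176634 × 10^-19 J.)
In SI units: f = 2.73 × 10^7 PHz = 2.73 × 10^22 Hz.
For a photon p = hf/c, so p = 6.034 × 10^-20 kg·m/s.
Converting to GeV/c: p = 0.1129 GeV/c ≈ 0.113 GeV/c.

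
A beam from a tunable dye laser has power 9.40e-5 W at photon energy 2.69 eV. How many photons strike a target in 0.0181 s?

Total energy: E_total = P·t = 9.40e-5 × 0.0181 = 1.701e-6 J.
Per-photon energy: E = 4.310e-19 J.
N = E_total / E_photon = 3.95e12.

3.95e12 photons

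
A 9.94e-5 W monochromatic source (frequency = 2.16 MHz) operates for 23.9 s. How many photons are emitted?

Total energy: E_total = P·t = 9.94e-5 × 23.9 = 0.002376 J.
Per-photon energy: E = 1.431e-27 J.
N = E_total / E_photon = 1.66e24.

1.66e24 photons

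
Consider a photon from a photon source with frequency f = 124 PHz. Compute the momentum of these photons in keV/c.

0.513 keV/c

Use h = 6.62607015 × 10^-34 J·s, c = 2.99792458 × 10^8 m/s, 1 eV = 1.602176634 × 10^-19 J.
First convert: f = 124 PHz = 1.24 × 10^17 Hz.
For a photon p = hf/c, so p = 2.741 × 10^-25 kg·m/s.
Converting to keV/c: p = 0.5128 keV/c ≈ 0.513 keV/c.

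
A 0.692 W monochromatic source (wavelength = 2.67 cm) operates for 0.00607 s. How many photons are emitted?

5.65e20 photons

Total energy: E_total = P·t = 0.692 × 0.00607 = 0.004200 J.
Per-photon energy: E = 7.440e-24 J.
N = E_total / E_photon = 5.65e20.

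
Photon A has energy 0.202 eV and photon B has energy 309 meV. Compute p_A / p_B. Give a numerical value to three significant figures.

0.654

p_A = 1.080e-28 kg·m/s (from energy = 0.202 eV, via p = E/c).
p_B = 1.651e-28 kg·m/s (from energy = 309 meV, via p = E/c).
Ratio = 1.080e-28 / 1.651e-28 = 0.654.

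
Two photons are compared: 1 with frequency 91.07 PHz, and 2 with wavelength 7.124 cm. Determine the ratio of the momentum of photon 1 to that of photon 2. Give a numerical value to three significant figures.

2.16 × 10^7

p_1 = 2.013 × 10^-25 kg·m/s (from frequency = 91.07 PHz, via p = hf/c).
p_2 = 9.301 × 10^-33 kg·m/s (from wavelength = 7.124 cm, via p = h/λ).
Ratio = 2.013 × 10^-25 / 9.301 × 10^-33 = 2.16 × 10^7.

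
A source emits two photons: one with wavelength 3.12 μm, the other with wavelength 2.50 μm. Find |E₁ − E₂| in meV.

Using E = hc/λ: E₁ = 6.367 × 10^-20 J, E₂ = 7.946 × 10^-20 J.
|ΔE| = |6.367 × 10^-20 − 7.946 × 10^-20| = 1.58 × 10^-20 J = 98.6 meV.

98.6 meV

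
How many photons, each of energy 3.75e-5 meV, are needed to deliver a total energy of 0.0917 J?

1.53e25 photons

Per-photon energy: E = 6.008e-27 J (from energy = 3.75e-5 meV).
N = E_total / E_photon = 0.0917 J / 6.008e-27 J = 1.53e25.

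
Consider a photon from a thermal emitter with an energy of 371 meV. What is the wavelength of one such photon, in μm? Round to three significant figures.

3.34 μm

(h = 6.62607015e-34 J·s, c = 2.99792458e8 m/s, 1 eV = 1.602176634e-19 J.)
Convert to SI: E = 371 meV = 5.9441e-20 J.
Since λ = hc/E for a photon, λ = 3.342e-6 m.
Converting to μm: λ = 3.342 μm ≈ 3.34 μm.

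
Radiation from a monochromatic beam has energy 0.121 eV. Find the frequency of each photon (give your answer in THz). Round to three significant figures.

29.3 THz

Use h = 6.62607015e-34 J·s, 1 eV = 1.602176634e-19 J.
First convert: E = 0.121 eV = 1.9386e-20 J.
Apply f = E/h: f = 2.926e13 Hz.
Converting to THz: f = 29.26 THz ≈ 29.3 THz.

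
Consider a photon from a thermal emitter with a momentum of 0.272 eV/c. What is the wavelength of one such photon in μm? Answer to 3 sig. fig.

4.56 μm

First convert: p = 0.272 eV/c = 1.4536e-28 kg·m/s.
Since λ = h/p for a photon, λ = 4.558e-6 m.
Converting to μm: λ = 4.558 μm ≈ 4.56 μm.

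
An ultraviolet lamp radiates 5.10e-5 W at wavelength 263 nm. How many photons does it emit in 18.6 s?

1.26e15 photons

Total energy: E_total = P·t = 5.10e-5 × 18.6 = 9.486e-4 J.
Per-photon energy: E = 7.553e-19 J.
N = E_total / E_photon = 1.26e15.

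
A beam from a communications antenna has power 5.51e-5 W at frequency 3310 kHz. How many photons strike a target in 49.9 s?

Total energy: E_total = P·t = 5.51e-5 × 49.9 = 0.002749 J.
Per-photon energy: E = 2.193e-27 J.
N = E_total / E_photon = 1.25e24.

1.25e24 photons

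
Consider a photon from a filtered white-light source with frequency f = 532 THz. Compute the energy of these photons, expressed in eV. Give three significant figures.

2.20 eV

Use h = 6.62607015e-34 J·s, 1 eV = 1.602176634e-19 J.
In SI units: f = 532 THz = 5.32e14 Hz.
Since E = hf for a photon, E = 3.525e-19 J.
Converting to eV: E = 2.200 eV ≈ 2.20 eV.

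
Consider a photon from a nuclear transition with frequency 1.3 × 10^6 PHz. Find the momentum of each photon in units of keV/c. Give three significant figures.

Use h = 6.62607015 × 10^-34 J·s, c = 2.99792458 × 10^8 m/s, 1 eV = 1.602176634 × 10^-19 J.
Convert to SI: f = 1.3 × 10^6 PHz = 1.3 × 10^21 Hz.
Apply p = hf/c: p = 2.873 × 10^-21 kg·m/s.
Converting to keV/c: p = 5376 keV/c ≈ 5380 keV/c.

5380 keV/c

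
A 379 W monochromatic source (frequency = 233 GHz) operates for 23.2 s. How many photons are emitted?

Total energy: E_total = P·t = 379 × 23.2 = 8793 J.
Per-photon energy: E = 1.544e-22 J.
N = E_total / E_photon = 5.70e25.

5.70e25 photons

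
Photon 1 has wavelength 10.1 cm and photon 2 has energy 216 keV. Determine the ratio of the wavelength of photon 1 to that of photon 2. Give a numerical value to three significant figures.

1.76 × 10^10

λ_1 = 0.1010 m (from wavelength = 10.1 cm, via λ given directly).
λ_2 = 5.740 × 10^-12 m (from energy = 216 keV, via λ = hc/E).
Ratio = 0.1010 / 5.740 × 10^-12 = 1.76 × 10^10.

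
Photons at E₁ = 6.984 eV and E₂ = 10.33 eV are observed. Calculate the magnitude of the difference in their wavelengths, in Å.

Using λ = hc/E: λ₁ = 1.7753e-7 m, λ₂ = 1.2002e-7 m.
|Δλ| = |1.7753e-7 − 1.2002e-7| = 5.75e-8 m = 575 Å.

575 Å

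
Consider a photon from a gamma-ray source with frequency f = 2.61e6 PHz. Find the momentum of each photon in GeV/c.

Convert to SI: f = 2.61e6 PHz = 2.61e21 Hz.
Since p = hf/c for a photon, p = 5.769e-21 kg·m/s.
Converting to GeV/c: p = 0.01079 GeV/c ≈ 0.0108 GeV/c.

0.0108 GeV/c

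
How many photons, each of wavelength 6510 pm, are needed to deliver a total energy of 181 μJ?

5.93·10^12 photons

Per-photon energy: E = 3.051·10^-17 J (from wavelength = 6510 pm).
N = E_total / E_photon = 1.81·10^-4 J / 3.051·10^-17 J = 5.93·10^12.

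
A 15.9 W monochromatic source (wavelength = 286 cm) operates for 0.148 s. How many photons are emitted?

Total energy: E_total = P·t = 15.9 × 0.148 = 2.353 J.
Per-photon energy: E = 6.946 × 10^-26 J.
N = E_total / E_photon = 3.39 × 10^25.

3.39 × 10^25 photons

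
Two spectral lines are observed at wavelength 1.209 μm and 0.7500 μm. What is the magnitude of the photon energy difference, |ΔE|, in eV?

0.628 eV

Using E = hc/λ: E₁ = 1.6430 × 10^-19 J, E₂ = 2.6486 × 10^-19 J.
|ΔE| = |1.6430 × 10^-19 − 2.6486 × 10^-19| = 1.01 × 10^-19 J = 0.628 eV.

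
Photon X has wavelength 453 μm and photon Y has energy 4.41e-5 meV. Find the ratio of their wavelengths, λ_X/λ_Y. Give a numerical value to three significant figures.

λ_X = 4.530e-4 m (from wavelength = 453 μm, via λ given directly).
λ_Y = 28.11 m (from energy = 4.41e-5 meV, via λ = hc/E).
Ratio = 4.530e-4 / 28.11 = 1.61e-5.

1.61e-5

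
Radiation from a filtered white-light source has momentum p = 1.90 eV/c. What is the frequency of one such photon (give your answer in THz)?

459 THz

In SI units: p = 1.90 eV/c = 1.0154e-27 kg·m/s.
For a photon f = pc/h, so f = 4.594e14 Hz.
Converting to THz: f = 459.4 THz ≈ 459 THz.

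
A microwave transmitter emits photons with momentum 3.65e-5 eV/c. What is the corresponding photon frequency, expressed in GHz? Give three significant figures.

Take h = 6.62607015e-34 J·s, c = 2.99792458e8 m/s, 1 eV = 1.602176634e-19 J.
Convert to SI: p = 3.65e-5 eV/c = 1.9507e-32 kg·m/s.
The photon relation is f = pc/h, giving f = 8.826e9 Hz.
Converting to GHz: f = 8.826 GHz ≈ 8.83 GHz.

8.83 GHz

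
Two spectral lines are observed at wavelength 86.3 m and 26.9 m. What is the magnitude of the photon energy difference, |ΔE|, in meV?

3.17 × 10^-5 meV

Using E = hc/λ: E₁ = 2.302 × 10^-27 J, E₂ = 7.385 × 10^-27 J.
|ΔE| = |2.302 × 10^-27 − 7.385 × 10^-27| = 5.08 × 10^-27 J = 3.17 × 10^-5 meV.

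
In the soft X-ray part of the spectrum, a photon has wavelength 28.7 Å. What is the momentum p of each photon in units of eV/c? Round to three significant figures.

First convert: λ = 28.7 Å = 2.87·10^-9 m.
Apply p = h/λ: p = 2.309·10^-25 kg·m/s.
Converting to eV/c: p = 432.0 eV/c ≈ 432 eV/c.

432 eV/c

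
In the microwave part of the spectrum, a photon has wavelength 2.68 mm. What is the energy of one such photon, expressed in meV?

First convert: λ = 2.68 mm = 0.00268 m.
Since E = hc/λ for a photon, E = 7.412e-23 J.
Converting to meV: E = 0.4626 meV ≈ 0.463 meV.

0.463 meV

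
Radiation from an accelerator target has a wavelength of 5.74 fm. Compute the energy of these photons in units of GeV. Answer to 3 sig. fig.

Use h = 6.62607015 × 10^-34 J·s, c = 2.99792458 × 10^8 m/s, 1 eV = 1.602176634 × 10^-19 J.
Convert to SI: λ = 5.74 fm = 5.74 × 10^-15 m.
For a photon E = hc/λ, so E = 3.461 × 10^-11 J.
Converting to GeV: E = 0.2160 GeV ≈ 0.216 GeV.

0.216 GeV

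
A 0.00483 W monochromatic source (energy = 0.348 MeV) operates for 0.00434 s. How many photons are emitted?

Total energy: E_total = P·t = 0.00483 × 0.00434 = 2.096e-5 J.
Per-photon energy: E = 5.576e-14 J.
N = E_total / E_photon = 3.76e8.

3.76e8 photons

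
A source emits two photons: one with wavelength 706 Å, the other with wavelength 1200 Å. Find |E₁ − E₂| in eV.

7.23 eV

Using E = hc/λ: E₁ = 2.814 × 10^-18 J, E₂ = 1.655 × 10^-18 J.
|ΔE| = |2.814 × 10^-18 − 1.655 × 10^-18| = 1.16 × 10^-18 J = 7.23 eV.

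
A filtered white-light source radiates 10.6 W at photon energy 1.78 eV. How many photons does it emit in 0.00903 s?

Total energy: E_total = P·t = 10.6 × 0.00903 = 0.09572 J.
Per-photon energy: E = 2.852 × 10^-19 J.
N = E_total / E_photon = 3.36 × 10^17.

3.36 × 10^17 photons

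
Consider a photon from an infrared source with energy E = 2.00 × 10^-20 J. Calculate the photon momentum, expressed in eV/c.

0.125 eV/c

For a photon p = E/c, so p = 6.671 × 10^-29 kg·m/s.
Converting to eV/c: p = 0.1248 eV/c ≈ 0.125 eV/c.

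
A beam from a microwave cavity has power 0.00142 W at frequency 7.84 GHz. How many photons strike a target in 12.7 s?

3.47·10^21 photons

Total energy: E_total = P·t = 0.00142 × 12.7 = 0.01803 J.
Per-photon energy: E = 5.195·10^-24 J.
N = E_total / E_photon = 3.47·10^21.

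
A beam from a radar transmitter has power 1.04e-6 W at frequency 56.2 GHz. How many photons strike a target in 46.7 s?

Total energy: E_total = P·t = 1.04e-6 × 46.7 = 4.857e-5 J.
Per-photon energy: E = 3.724e-23 J.
N = E_total / E_photon = 1.30e18.

1.30e18 photons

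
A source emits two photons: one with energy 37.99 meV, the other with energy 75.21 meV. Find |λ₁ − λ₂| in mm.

Using λ = hc/E: λ₁ = 3.2636 × 10^-5 m, λ₂ = 1.6485 × 10^-5 m.
|Δλ| = |3.2636 × 10^-5 − 1.6485 × 10^-5| = 1.62 × 10^-5 m = 0.0162 mm.

0.0162 mm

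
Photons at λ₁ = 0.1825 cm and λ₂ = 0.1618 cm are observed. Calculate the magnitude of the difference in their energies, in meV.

Using E = hc/λ: E₁ = 1.0885e-22 J, E₂ = 1.2277e-22 J.
|ΔE| = |1.0885e-22 − 1.2277e-22| = 1.39e-23 J = 0.0869 meV.

0.0869 meV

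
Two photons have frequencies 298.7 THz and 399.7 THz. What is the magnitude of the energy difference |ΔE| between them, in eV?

Using E = hf: E₁ = 1.9792 × 10^-19 J, E₂ = 2.6484 × 10^-19 J.
|ΔE| = |1.9792 × 10^-19 − 2.6484 × 10^-19| = 6.69 × 10^-20 J = 0.418 eV.

0.418 eV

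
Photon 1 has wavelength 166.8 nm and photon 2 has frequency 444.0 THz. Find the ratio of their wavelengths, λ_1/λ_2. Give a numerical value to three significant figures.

0.247

λ_1 = 1.668e-7 m (from wavelength = 166.8 nm, via λ given directly).
λ_2 = 6.752e-7 m (from frequency = 444.0 THz, via λ = c/f).
Ratio = 1.668e-7 / 6.752e-7 = 0.247.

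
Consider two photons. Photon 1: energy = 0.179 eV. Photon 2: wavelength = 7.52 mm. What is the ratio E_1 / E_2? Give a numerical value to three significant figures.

E_1 = 2.868 × 10^-20 J (from energy = 0.179 eV, via E given directly).
E_2 = 2.642 × 10^-23 J (from wavelength = 7.52 mm, via E = hc/λ).
Ratio = 2.868 × 10^-20 / 2.642 × 10^-23 = 1090.

1090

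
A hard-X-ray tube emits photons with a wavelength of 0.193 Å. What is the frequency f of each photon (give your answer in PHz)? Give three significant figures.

First convert: λ = 0.193 Å = 1.93 × 10^-11 m.
Apply f = c/λ: f = 1.553 × 10^19 Hz.
Converting to PHz: f = 15530 PHz ≈ 1.55 × 10^4 PHz.

1.55 × 10^4 PHz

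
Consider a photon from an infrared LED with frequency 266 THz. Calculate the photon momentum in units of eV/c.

In SI units: f = 266 THz = 2.66e14 Hz.
Apply p = hf/c: p = 5.879e-28 kg·m/s.
Converting to eV/c: p = 1.100 eV/c ≈ 1.10 eV/c.

1.10 eV/c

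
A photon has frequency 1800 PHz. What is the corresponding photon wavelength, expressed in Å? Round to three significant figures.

Use c = 2.99792458e8 m/s.
In SI units: f = 1800 PHz = 1.8e18 Hz.
The photon relation is λ = c/f, giving λ = 1.666e-10 m.
Converting to Å: λ = 1.666 Å ≈ 1.67 Å.

1.67 Å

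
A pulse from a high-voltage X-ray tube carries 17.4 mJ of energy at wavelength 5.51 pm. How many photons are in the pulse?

4.83·10^11 photons

Per-photon energy: E = 3.605·10^-14 J (from wavelength = 5.51 pm).
N = E_total / E_photon = 0.0174 J / 3.605·10^-14 J = 4.83·10^11.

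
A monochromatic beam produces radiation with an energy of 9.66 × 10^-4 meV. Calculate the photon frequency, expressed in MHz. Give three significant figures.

Take h = 6.62607015 × 10^-34 J·s, 1 eV = 1.602176634 × 10^-19 J.
Convert to SI: E = 9.66 × 10^-4 meV = 1.5477 × 10^-25 J.
The photon relation is f = E/h, giving f = 2.336 × 10^8 Hz.
Converting to MHz: f = 233.6 MHz ≈ 234 MHz.

234 MHz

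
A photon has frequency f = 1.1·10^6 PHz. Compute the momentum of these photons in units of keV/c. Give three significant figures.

4550 keV/c

First convert: f = 1.1·10^6 PHz = 1.1·10^21 Hz.
For a photon p = hf/c, so p = 2.431·10^-21 kg·m/s.
Converting to keV/c: p = 4549 keV/c ≈ 4550 keV/c.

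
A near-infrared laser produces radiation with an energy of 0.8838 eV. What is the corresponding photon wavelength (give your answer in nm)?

First convert: E = 0.8838 eV = 1.4160 × 10^-19 J.
For a photon λ = hc/E, so λ = 1.403 × 10^-6 m.
Converting to nm: λ = 1403 nm ≈ 1400 nm.

1400 nm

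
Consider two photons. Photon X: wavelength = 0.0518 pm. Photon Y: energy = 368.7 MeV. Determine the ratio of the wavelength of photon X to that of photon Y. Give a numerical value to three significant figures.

λ_X = 5.180e-14 m (from wavelength = 0.0518 pm, via λ given directly).
λ_Y = 3.363e-15 m (from energy = 368.7 MeV, via λ = hc/E).
Ratio = 5.180e-14 / 3.363e-15 = 15.4.

15.4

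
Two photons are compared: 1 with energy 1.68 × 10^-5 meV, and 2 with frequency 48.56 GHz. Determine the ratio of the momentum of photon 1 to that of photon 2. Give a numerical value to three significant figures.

8.37 × 10^-5

p_1 = 8.978 × 10^-36 kg·m/s (from energy = 1.68 × 10^-5 meV, via p = E/c).
p_2 = 1.073 × 10^-31 kg·m/s (from frequency = 48.56 GHz, via p = hf/c).
Ratio = 8.978 × 10^-36 / 1.073 × 10^-31 = 8.37 × 10^-5.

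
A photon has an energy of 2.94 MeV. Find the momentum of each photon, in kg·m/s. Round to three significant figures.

1.57 × 10^-21 kg·m/s

Use c = 2.99792458 × 10^8 m/s, 1 eV = 1.602176634 × 10^-19 J.
Convert to SI: E = 2.94 MeV = 4.7104 × 10^-13 J.
The photon relation is p = E/c, giving p = 1.571 × 10^-21 kg·m/s.
So p ≈ 1.57 × 10^-21 kg·m/s.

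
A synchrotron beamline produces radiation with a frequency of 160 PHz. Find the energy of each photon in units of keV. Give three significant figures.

0.662 keV

Take h = 6.62607015 × 10^-34 J·s, 1 eV = 1.602176634 × 10^-19 J.
Convert to SI: f = 160 PHz = 1.6 × 10^17 Hz.
Apply E = hf: E = 1.060 × 10^-16 J.
Converting to keV: E = 0.6617 keV ≈ 0.662 keV.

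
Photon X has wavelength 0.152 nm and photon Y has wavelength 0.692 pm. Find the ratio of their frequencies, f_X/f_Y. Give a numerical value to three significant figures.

f_X = 1.972e18 Hz (from wavelength = 0.152 nm, via f = c/λ).
f_Y = 4.332e20 Hz (from wavelength = 0.692 pm, via f = c/λ).
Ratio = 1.972e18 / 4.332e20 = 4.55e-3.

4.55e-3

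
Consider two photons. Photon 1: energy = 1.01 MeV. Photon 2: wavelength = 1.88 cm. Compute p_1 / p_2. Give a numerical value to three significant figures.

p_1 = 5.398e-22 kg·m/s (from energy = 1.01 MeV, via p = E/c).
p_2 = 3.525e-32 kg·m/s (from wavelength = 1.88 cm, via p = h/λ).
Ratio = 5.398e-22 / 3.525e-32 = 1.53e10.

1.53e10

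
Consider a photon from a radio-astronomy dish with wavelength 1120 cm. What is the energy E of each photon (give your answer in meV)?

(h = 6.62607015 × 10^-34 J·s, c = 2.99792458 × 10^8 m/s, 1 eV = 1.602176634 × 10^-19 J.)
In SI units: λ = 1120 cm = 11.2 m.
For a photon E = hc/λ, so E = 1.774 × 10^-26 J.
Converting to meV: E = 1.107 × 10^-4 meV ≈ 1.11 × 10^-4 meV.

1.11 × 10^-4 meV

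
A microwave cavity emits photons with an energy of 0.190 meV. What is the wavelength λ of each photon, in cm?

First convert: E = 0.190 meV = 3.0441 × 10^-23 J.
Since λ = hc/E for a photon, λ = 0.006525 m.
Converting to cm: λ = 0.6525 cm ≈ 0.653 cm.

0.653 cm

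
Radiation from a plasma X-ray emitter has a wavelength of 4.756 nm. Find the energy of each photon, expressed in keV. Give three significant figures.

First convert: λ = 4.756 nm = 4.756e-9 m.
Since E = hc/λ for a photon, E = 4.177e-17 J.
Converting to keV: E = 0.2607 keV ≈ 0.261 keV.

0.261 keV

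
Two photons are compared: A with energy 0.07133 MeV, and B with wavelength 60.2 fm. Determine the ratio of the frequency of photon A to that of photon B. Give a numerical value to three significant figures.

3.46·10^-3

f_A = 1.725·10^19 Hz (from energy = 0.07133 MeV, via f = E/h).
f_B = 4.980·10^21 Hz (from wavelength = 60.2 fm, via f = c/λ).
Ratio = 1.725·10^19 / 4.980·10^21 = 3.46·10^-3.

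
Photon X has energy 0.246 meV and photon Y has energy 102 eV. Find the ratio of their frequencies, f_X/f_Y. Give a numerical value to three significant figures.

f_X = 5.948e10 Hz (from energy = 0.246 meV, via f = E/h).
f_Y = 2.466e16 Hz (from energy = 102 eV, via f = E/h).
Ratio = 5.948e10 / 2.466e16 = 2.41e-6.

2.41e-6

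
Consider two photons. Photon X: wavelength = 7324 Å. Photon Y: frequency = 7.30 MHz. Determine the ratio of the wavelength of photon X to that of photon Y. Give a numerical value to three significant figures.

λ_X = 7.324e-7 m (from wavelength = 7324 Å, via λ given directly).
λ_Y = 41.07 m (from frequency = 7.30 MHz, via λ = c/f).
Ratio = 7.324e-7 / 41.07 = 1.78e-8.

1.78e-8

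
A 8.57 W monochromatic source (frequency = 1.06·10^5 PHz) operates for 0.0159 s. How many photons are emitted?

1.94·10^12 photons

Total energy: E_total = P·t = 8.57 × 0.0159 = 0.1363 J.
Per-photon energy: E = 7.024·10^-14 J.
N = E_total / E_photon = 1.94·10^12.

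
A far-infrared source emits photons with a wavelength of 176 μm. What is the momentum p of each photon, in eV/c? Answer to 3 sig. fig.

7.04e-3 eV/c

Convert to SI: λ = 176 μm = 1.76e-4 m.
For a photon p = h/λ, so p = 3.765e-30 kg·m/s.
Converting to eV/c: p = 0.007045 eV/c ≈ 7.04e-3 eV/c.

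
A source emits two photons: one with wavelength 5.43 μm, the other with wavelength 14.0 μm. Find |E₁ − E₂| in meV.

140 meV

Using E = hc/λ: E₁ = 3.658 × 10^-20 J, E₂ = 1.419 × 10^-20 J.
|ΔE| = |3.658 × 10^-20 − 1.419 × 10^-20| = 2.24 × 10^-20 J = 140 meV.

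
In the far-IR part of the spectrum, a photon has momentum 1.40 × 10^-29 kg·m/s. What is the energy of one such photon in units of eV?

(c = 2.99792458 × 10^8 m/s, 1 eV = 1.602176634 × 10^-19 J.)
The photon relation is E = pc, giving E = 4.197 × 10^-21 J.
Converting to eV: E = 0.02620 eV ≈ 0.0262 eV.

0.0262 eV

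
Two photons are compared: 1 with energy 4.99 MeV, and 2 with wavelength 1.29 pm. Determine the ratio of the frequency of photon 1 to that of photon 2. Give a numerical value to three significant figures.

5.19

f_1 = 1.207e21 Hz (from energy = 4.99 MeV, via f = E/h).
f_2 = 2.324e20 Hz (from wavelength = 1.29 pm, via f = c/λ).
Ratio = 1.207e21 / 2.324e20 = 5.19.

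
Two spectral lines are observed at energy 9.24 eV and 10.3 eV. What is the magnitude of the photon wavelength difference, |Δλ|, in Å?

Using λ = hc/E: λ₁ = 1.342 × 10^-7 m, λ₂ = 1.204 × 10^-7 m.
|Δλ| = |1.342 × 10^-7 − 1.204 × 10^-7| = 1.38 × 10^-8 m = 138 Å.

138 Å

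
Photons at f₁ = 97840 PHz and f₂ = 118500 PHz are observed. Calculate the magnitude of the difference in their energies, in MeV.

0.0854 MeV

Using E = hf: E₁ = 6.4829·10^-14 J, E₂ = 7.8519·10^-14 J.
|ΔE| = |6.4829·10^-14 − 7.8519·10^-14| = 1.37·10^-14 J = 0.0854 MeV.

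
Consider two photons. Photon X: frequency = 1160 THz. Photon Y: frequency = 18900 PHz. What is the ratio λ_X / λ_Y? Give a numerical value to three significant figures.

λ_X = 2.584 × 10^-7 m (from frequency = 1160 THz, via λ = c/f).
λ_Y = 1.586 × 10^-11 m (from frequency = 18900 PHz, via λ = c/f).
Ratio = 2.584 × 10^-7 / 1.586 × 10^-11 = 1.63 × 10^4.

1.63 × 10^4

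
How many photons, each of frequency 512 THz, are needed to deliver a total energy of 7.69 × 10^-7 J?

Per-photon energy: E = 3.393 × 10^-19 J (from frequency = 512 THz).
N = E_total / E_photon = 7.69 × 10^-7 J / 3.393 × 10^-19 J = 2.27 × 10^12.

2.27 × 10^12 photons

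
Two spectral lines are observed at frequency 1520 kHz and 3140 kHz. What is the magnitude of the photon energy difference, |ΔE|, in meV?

6.70 × 10^-6 meV

Using E = hf: E₁ = 1.007 × 10^-27 J, E₂ = 2.081 × 10^-27 J.
|ΔE| = |1.007 × 10^-27 − 2.081 × 10^-27| = 1.07 × 10^-27 J = 6.70 × 10^-6 meV.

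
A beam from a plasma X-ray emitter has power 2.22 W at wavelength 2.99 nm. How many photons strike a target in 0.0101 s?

Total energy: E_total = P·t = 2.22 × 0.0101 = 0.02242 J.
Per-photon energy: E = 6.644 × 10^-17 J.
N = E_total / E_photon = 3.37 × 10^14.

3.37 × 10^14 photons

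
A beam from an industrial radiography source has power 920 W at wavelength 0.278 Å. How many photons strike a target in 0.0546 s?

Total energy: E_total = P·t = 920 × 0.0546 = 50.23 J.
Per-photon energy: E = 7.145·10^-15 J.
N = E_total / E_photon = 7.03·10^15.

7.03·10^15 photons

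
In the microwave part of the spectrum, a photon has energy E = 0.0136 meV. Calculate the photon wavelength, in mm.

91.2 mm

Take h = 6.62607015e-34 J·s, c = 2.99792458e8 m/s, 1 eV = 1.602176634e-19 J.
In SI units: E = 0.0136 meV = 2.1790e-24 J.
Apply λ = hc/E: λ = 0.09116 m.
Converting to mm: λ = 91.16 mm ≈ 91.2 mm.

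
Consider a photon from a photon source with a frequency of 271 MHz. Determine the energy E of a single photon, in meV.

1.12 × 10^-3 meV

Use h = 6.62607015 × 10^-34 J·s, 1 eV = 1.602176634 × 10^-19 J.
Convert to SI: f = 271 MHz = 2.71 × 10^8 Hz.
The photon relation is E = hf, giving E = 1.796 × 10^-25 J.
Converting to meV: E = 0.001121 meV ≈ 1.12 × 10^-3 meV.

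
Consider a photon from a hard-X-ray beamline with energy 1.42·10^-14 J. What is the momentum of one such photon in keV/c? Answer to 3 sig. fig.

88.6 keV/c

Take c = 2.99792458·10^8 m/s, 1 eV = 1.602176634·10^-19 J.
The photon relation is p = E/c, giving p = 4.737·10^-23 kg·m/s.
Converting to keV/c: p = 88.63 keV/c ≈ 88.6 keV/c.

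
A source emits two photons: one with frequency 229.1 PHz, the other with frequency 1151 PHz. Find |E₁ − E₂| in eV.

3810 eV

Using E = hf: E₁ = 1.5180·10^-16 J, E₂ = 7.6266·10^-16 J.
|ΔE| = |1.5180·10^-16 − 7.6266·10^-16| = 6.11·10^-16 J = 3810 eV.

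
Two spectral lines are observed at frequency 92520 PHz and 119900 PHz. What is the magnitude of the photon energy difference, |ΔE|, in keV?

113 keV

Using E = hf: E₁ = 6.1304·10^-14 J, E₂ = 7.9447·10^-14 J.
|ΔE| = |6.1304·10^-14 − 7.9447·10^-14| = 1.81·10^-14 J = 113 keV.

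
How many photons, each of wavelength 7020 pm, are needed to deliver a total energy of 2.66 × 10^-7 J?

9.40 × 10^9 photons

Per-photon energy: E = 2.830 × 10^-17 J (from wavelength = 7020 pm).
N = E_total / E_photon = 2.66 × 10^-7 J / 2.830 × 10^-17 J = 9.40 × 10^9.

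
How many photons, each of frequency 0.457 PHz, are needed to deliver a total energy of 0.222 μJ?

Per-photon energy: E = 3.028 × 10^-19 J (from frequency = 0.457 PHz).
N = E_total / E_photon = 2.22 × 10^-7 J / 3.028 × 10^-19 J = 7.33 × 10^11.

7.33 × 10^11 photons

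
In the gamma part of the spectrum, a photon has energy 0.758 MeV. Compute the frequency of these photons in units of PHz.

1.83 × 10^5 PHz

(h = 6.62607015 × 10^-34 J·s, 1 eV = 1.602176634 × 10^-19 J.)
Convert to SI: E = 0.758 MeV = 1.2144 × 10^-13 J.
For a photon f = E/h, so f = 1.833 × 10^20 Hz.
Converting to PHz: f = 183300 PHz ≈ 1.83 × 10^5 PHz.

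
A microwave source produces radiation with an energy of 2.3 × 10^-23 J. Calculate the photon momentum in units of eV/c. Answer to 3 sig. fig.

Use c = 2.99792458 × 10^8 m/s, 1 eV = 1.602176634 × 10^-19 J.
The photon relation is p = E/c, giving p = 7.672 × 10^-32 kg·m/s.
Converting to eV/c: p = 1.436 × 10^-4 eV/c ≈ 1.44 × 10^-4 eV/c.

1.44 × 10^-4 eV/c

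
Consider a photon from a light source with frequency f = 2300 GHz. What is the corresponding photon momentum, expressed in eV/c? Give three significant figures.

(h = 6.62607015 × 10^-34 J·s, c = 2.99792458 × 10^8 m/s, 1 eV = 1.602176634 × 10^-19 J.)
Convert to SI: f = 2300 GHz = 2.3 × 10^12 Hz.
The photon relation is p = hf/c, giving p = 5.084 × 10^-30 kg·m/s.
Converting to eV/c: p = 0.009512 eV/c ≈ 9.51 × 10^-3 eV/c.

9.51 × 10^-3 eV/c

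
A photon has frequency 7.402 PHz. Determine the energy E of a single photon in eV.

30.6 eV

In SI units: f = 7.402 PHz = 7.402e15 Hz.
Since E = hf for a photon, E = 4.905e-18 J.
Converting to eV: E = 30.61 eV ≈ 30.6 eV.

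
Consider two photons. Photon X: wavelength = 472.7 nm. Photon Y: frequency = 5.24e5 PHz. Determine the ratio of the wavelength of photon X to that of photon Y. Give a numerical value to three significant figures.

8.26e5

λ_X = 4.727e-7 m (from wavelength = 472.7 nm, via λ given directly).
λ_Y = 5.721e-13 m (from frequency = 5.24e5 PHz, via λ = c/f).
Ratio = 4.727e-7 / 5.721e-13 = 8.26e5.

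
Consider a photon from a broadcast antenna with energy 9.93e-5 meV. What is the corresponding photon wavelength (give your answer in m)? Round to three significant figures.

12.5 m

Use h = 6.62607015e-34 J·s, c = 2.99792458e8 m/s, 1 eV = 1.602176634e-19 J.
In SI units: E = 9.93e-5 meV = 1.5910e-26 J.
Since λ = hc/E for a photon, λ = 12.49 m.
So λ ≈ 12.5 m.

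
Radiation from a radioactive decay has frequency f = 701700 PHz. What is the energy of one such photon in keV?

2900 keV

In SI units: f = 701700 PHz = 7.017 × 10^20 Hz.
For a photon E = hf, so E = 4.650 × 10^-13 J.
Converting to keV: E = 2902 keV ≈ 2900 keV.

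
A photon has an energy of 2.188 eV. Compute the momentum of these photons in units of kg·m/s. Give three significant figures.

Convert to SI: E = 2.188 eV = 3.5056e-19 J.
Since p = E/c for a photon, p = 1.169e-27 kg·m/s.
So p ≈ 1.17e-27 kg·m/s.

1.17e-27 kg·m/s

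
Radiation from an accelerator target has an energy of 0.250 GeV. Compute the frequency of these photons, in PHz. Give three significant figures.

6.04e7 PHz

Take h = 6.62607015e-34 J·s, 1 eV = 1.602176634e-19 J.
Convert to SI: E = 0.250 GeV = 4.0054e-11 J.
The photon relation is f = E/h, giving f = 6.045e22 Hz.
Converting to PHz: f = 6.045e7 PHz ≈ 6.04e7 PHz.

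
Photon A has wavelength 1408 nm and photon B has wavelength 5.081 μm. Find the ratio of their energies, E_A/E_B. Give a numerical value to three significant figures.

E_A = 1.411·10^-19 J (from wavelength = 1408 nm, via E = hc/λ).
E_B = 3.910·10^-20 J (from wavelength = 5.081 μm, via E = hc/λ).
Ratio = 1.411·10^-19 / 3.910·10^-20 = 3.61.

3.61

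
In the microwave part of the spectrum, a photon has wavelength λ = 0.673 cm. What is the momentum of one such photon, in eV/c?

Take h = 6.62607015 × 10^-34 J·s, c = 2.99792458 × 10^8 m/s, 1 eV = 1.602176634 × 10^-19 J.
Convert to SI: λ = 0.673 cm = 0.00673 m.
For a photon p = h/λ, so p = 9.846 × 10^-32 kg·m/s.
Converting to eV/c: p = 1.842 × 10^-4 eV/c ≈ 1.84 × 10^-4 eV/c.

1.84 × 10^-4 eV/c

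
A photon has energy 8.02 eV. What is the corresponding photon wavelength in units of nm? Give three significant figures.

155 nm

(h = 6.62607015 × 10^-34 J·s, c = 2.99792458 × 10^8 m/s, 1 eV = 1.602176634 × 10^-19 J.)
First convert: E = 8.02 eV = 1.2849 × 10^-18 J.
For a photon λ = hc/E, so λ = 1.546 × 10^-7 m.
Converting to nm: λ = 154.6 nm ≈ 155 nm.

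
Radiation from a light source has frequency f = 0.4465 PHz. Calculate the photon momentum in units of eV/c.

1.85 eV/c

In SI units: f = 0.4465 PHz = 4.465 × 10^14 Hz.
The photon relation is p = hf/c, giving p = 9.869 × 10^-28 kg·m/s.
Converting to eV/c: p = 1.847 eV/c ≈ 1.85 eV/c.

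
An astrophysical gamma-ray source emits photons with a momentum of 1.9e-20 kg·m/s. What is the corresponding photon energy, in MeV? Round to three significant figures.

35.6 MeV

Since E = pc for a photon, E = 5.696e-12 J.
Converting to MeV: E = 35.55 MeV ≈ 35.6 MeV.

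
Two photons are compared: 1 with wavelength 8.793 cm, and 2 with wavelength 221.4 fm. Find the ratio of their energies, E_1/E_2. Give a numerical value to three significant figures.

E_1 = 2.259e-24 J (from wavelength = 8.793 cm, via E = hc/λ).
E_2 = 8.972e-13 J (from wavelength = 221.4 fm, via E = hc/λ).
Ratio = 2.259e-24 / 8.972e-13 = 2.52e-12.

2.52e-12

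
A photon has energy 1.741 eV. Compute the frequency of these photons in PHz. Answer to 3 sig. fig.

(h = 6.62607015 × 10^-34 J·s, 1 eV = 1.602176634 × 10^-19 J.)
First convert: E = 1.741 eV = 2.7894 × 10^-19 J.
Apply f = E/h: f = 4.210 × 10^14 Hz.
Converting to PHz: f = 0.4210 PHz ≈ 0.421 PHz.

0.421 PHz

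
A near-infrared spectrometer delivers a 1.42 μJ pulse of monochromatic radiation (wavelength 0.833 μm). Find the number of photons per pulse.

Per-photon energy: E = 2.385e-19 J (from wavelength = 0.833 μm).
N = E_total / E_photon = 1.42e-6 J / 2.385e-19 J = 5.95e12.

5.95e12 photons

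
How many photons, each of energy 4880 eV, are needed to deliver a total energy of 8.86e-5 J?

Per-photon energy: E = 7.819e-16 J (from energy = 4880 eV).
N = E_total / E_photon = 8.86e-5 J / 7.819e-16 J = 1.13e11.

1.13e11 photons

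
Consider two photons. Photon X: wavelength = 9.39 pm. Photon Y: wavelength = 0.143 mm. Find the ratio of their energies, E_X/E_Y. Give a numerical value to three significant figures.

1.52e7

E_X = 2.115e-14 J (from wavelength = 9.39 pm, via E = hc/λ).
E_Y = 1.389e-21 J (from wavelength = 0.143 mm, via E = hc/λ).
Ratio = 2.115e-14 / 1.389e-21 = 1.52e7.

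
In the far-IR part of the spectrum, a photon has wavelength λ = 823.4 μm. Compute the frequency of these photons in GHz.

364 GHz

(c = 2.99792458 × 10^8 m/s.)
First convert: λ = 823.4 μm = 8.234 × 10^-4 m.
The photon relation is f = c/λ, giving f = 3.641 × 10^11 Hz.
Converting to GHz: f = 364.1 GHz ≈ 364 GHz.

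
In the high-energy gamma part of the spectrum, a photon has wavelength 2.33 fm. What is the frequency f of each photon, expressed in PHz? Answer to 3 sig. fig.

Use c = 2.99792458·10^8 m/s.
First convert: λ = 2.33 fm = 2.33·10^-15 m.
Since f = c/λ for a photon, f = 1.287·10^23 Hz.
Converting to PHz: f = 1.287·10^8 PHz ≈ 1.29·10^8 PHz.

1.29·10^8 PHz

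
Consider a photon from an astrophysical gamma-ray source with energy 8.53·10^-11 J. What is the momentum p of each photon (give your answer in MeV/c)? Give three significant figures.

532 MeV/c

Apply p = E/c: p = 2.845·10^-19 kg·m/s.
Converting to MeV/c: p = 532.4 MeV/c ≈ 532 MeV/c.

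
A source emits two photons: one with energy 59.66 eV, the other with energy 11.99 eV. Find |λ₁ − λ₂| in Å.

826 Å

Using λ = hc/E: λ₁ = 2.0782 × 10^-8 m, λ₂ = 1.0341 × 10^-7 m.
|Δλ| = |2.0782 × 10^-8 − 1.0341 × 10^-7| = 8.26 × 10^-8 m = 826 Å.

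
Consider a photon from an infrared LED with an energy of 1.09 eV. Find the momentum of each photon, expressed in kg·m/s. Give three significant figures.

First convert: E = 1.09 eV = 1.7464 × 10^-19 J.
Since p = E/c for a photon, p = 5.825 × 10^-28 kg·m/s.
So p ≈ 5.83 × 10^-28 kg·m/s.

5.83 × 10^-28 kg·m/s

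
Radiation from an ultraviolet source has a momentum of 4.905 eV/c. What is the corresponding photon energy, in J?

7.86e-19 J

Take c = 2.99792458e8 m/s, 1 eV = 1.602176634e-19 J.
First convert: p = 4.905 eV/c = 2.6214e-27 kg·m/s.
Since E = pc for a photon, E = 7.859e-19 J.
So E ≈ 7.86e-19 J.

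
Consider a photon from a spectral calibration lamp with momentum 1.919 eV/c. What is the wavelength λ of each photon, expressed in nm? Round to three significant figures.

(h = 6.62607015 × 10^-34 J·s, c = 2.99792458 × 10^8 m/s, 1 eV = 1.602176634 × 10^-19 J.)
Convert to SI: p = 1.919 eV/c = 1.0256 × 10^-27 kg·m/s.
Since λ = h/p for a photon, λ = 6.461 × 10^-7 m.
Converting to nm: λ = 646.1 nm ≈ 646 nm.

646 nm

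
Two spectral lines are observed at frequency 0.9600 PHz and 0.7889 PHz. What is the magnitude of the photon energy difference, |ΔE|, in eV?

0.708 eV

Using E = hf: E₁ = 6.3610e-19 J, E₂ = 5.2273e-19 J.
|ΔE| = |6.3610e-19 − 5.2273e-19| = 1.13e-19 J = 0.708 eV.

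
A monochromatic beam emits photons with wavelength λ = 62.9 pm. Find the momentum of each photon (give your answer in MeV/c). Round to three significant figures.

(h = 6.62607015 × 10^-34 J·s, c = 2.99792458 × 10^8 m/s, 1 eV = 1.602176634 × 10^-19 J.)
First convert: λ = 62.9 pm = 6.29 × 10^-11 m.
For a photon p = h/λ, so p = 1.053 × 10^-23 kg·m/s.
Converting to MeV/c: p = 0.01971 MeV/c ≈ 0.0197 MeV/c.

0.0197 MeV/c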